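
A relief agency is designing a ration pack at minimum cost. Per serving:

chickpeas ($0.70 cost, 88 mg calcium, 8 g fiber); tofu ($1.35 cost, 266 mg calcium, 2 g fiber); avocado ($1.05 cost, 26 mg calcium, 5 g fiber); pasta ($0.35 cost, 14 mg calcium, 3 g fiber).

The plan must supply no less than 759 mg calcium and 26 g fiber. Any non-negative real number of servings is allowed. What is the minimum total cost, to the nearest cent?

Two binding constraints pin down two serving amounts, so the optimal mix uses at most two foods. The candidates are each food alone (scaled to the tighter of calcium/fiber) and each pair with both constraints tight.
chickpeas only: max(759/88, 26/8) = 8.625 servings → $6.04.
tofu only: max(759/266, 26/2) = 13 servings → $17.55.
avocado only: max(759/26, 26/5) = 29.19 servings → $30.65.
pasta only: max(759/14, 26/3) = 54.21 servings → $18.98.
chickpeas + tofu with both tight: 2.765 servings and 1.939 servings → $4.55.
chickpeas + avocado with both targets exact would need a negative amount; discard.
chickpeas + pasta: intersection lies outside the first quadrant.
tofu + avocado with both tight: 2.441 servings and 4.224 servings → $7.73.
tofu + pasta with both tight: 2.484 servings and 7.01 servings → $5.81.
avocado + pasta: the both-tight solution has a negative serving — not a feasible corner.
Cheapest feasible corner: $4.55.

$4.55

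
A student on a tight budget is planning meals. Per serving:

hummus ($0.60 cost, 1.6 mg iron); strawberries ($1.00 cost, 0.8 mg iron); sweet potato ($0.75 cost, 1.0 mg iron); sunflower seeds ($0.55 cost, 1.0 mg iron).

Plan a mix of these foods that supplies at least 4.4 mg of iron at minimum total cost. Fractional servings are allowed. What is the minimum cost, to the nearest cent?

$1.65

Cost per mg of iron: hummus $0.3750, sunflower seeds $0.5500, sweet potato $0.7500, strawberries $1.2500.
With no serving limits, use only hummus: 4.4 mg / 1.6 mg = 2.75 servings × $0.60 = $1.65.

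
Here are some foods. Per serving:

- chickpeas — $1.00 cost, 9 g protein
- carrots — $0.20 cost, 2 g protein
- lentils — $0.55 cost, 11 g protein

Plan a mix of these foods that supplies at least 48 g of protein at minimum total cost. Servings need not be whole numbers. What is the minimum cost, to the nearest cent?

$2.40

Cost per g of protein: lentils $0.0500, carrots $0.1000, chickpeas $0.1111.
With no serving limits, use only lentils: 48 g / 11 g = 4.364 servings × $0.55 = $2.40.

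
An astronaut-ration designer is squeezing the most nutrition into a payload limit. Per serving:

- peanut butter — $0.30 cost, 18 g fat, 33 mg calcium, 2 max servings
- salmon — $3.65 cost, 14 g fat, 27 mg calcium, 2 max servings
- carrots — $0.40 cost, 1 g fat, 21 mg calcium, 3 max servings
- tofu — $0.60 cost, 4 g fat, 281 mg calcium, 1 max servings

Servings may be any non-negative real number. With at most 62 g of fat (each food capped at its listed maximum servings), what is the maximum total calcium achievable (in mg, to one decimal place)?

Calcium per g fat: tofu 70.25, carrots 21, salmon 1.929, peanut butter 1.833.
Take 1 serving of tofu: uses 4 g fat, +281.0 mg calcium (running total 281.0 mg).
Take 3 servings of carrots: uses 3 g fat, +63.0 mg calcium (running total 344.0 mg).
Take 2 servings of salmon: uses 28 g fat, +54.0 mg calcium (running total 398.0 mg).
Take 1.5 servings of peanut butter: uses 27 g fat, +49.5 mg calcium (running total 447.5 mg).
Filling greedily by calcium-per-g fat is optimal for one linear limit, giving 447.5 mg.

447.5 mg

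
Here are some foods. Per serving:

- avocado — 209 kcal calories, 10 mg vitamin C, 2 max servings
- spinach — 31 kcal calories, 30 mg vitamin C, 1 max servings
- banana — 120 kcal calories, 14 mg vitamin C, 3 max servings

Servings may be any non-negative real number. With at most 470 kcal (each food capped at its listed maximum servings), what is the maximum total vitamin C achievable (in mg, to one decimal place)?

75.8 mg

Vitamin C per kcal: spinach 0.9677, banana 0.1167, avocado 0.04785.
Take 1 serving of spinach: uses 31 kcal, +30.0 mg vitamin C (running total 30.0 mg).
Take 3 servings of banana: uses 360 kcal, +42.0 mg vitamin C (running total 72.0 mg).
Take 0.378 servings of avocado: uses 79 kcal, +3.8 mg vitamin C (running total 75.8 mg).
Greedy by best ratio exhausts the calories allowance optimally: 75.8 mg.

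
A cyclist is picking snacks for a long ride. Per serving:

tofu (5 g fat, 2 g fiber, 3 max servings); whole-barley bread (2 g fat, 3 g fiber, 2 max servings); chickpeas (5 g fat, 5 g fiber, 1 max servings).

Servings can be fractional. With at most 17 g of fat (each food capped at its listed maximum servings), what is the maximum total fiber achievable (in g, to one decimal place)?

Fiber per g fat: whole-barley bread 1.5, chickpeas 1, tofu 0.4.
Take 2 servings of whole-barley bread: uses 4 g fat, +6.0 g fiber (running total 6.0 g).
Take 1 serving of chickpeas: uses 5 g fat, +5.0 g fiber (running total 11.0 g).
Take 1.6 servings of tofu: uses 8 g fat, +3.2 g fiber (running total 14.2 g).
Filling greedily by fiber-per-g fat is optimal for one linear limit, giving 14.2 g.

14.2 g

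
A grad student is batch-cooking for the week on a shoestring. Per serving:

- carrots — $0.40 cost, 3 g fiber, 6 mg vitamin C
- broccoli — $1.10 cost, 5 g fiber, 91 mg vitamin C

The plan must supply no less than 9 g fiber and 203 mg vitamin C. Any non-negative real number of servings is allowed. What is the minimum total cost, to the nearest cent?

$2.45

An LP optimum is at a vertex; with two nutrient constraints at most two foods are used. Check each candidate.
carrots only: max(9/3, 203/6) = 33.83 servings → $13.53.
broccoli only: max(9/5, 203/91) = 2.231 servings → $2.45.
carrots + broccoli: intersection lies outside the first quadrant.
The minimum over all feasible corners is $2.45.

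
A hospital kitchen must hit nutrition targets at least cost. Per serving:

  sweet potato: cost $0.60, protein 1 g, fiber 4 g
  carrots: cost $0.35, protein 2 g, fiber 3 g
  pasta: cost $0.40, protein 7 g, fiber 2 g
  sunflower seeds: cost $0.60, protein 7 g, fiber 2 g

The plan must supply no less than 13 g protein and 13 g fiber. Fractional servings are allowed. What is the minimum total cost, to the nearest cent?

$1.64

The cheapest plan sits at a corner of the feasible region — with two constraints it uses at most two foods.
sweet potato only: max(13/1, 13/4) = 13 servings → $7.80.
carrots only: max(13/2, 13/3) = 6.5 servings → $2.27.
pasta only: max(13/7, 13/2) = 6.5 servings → $2.60.
sunflower seeds only: max(13/7, 13/2) = 6.5 servings → $3.90.
sweet potato + carrots with both targets exact would need a negative amount; discard.
sweet potato + pasta with both tight: 2.5 servings and 1.5 servings → $2.10.
sweet potato + sunflower seeds with both tight: 2.5 servings and 1.5 servings → $2.40.
carrots + pasta with both tight: 3.824 servings and 0.7647 servings → $1.64.
carrots + sunflower seeds with both tight: 3.824 servings and 0.7647 servings → $1.80.
pasta + sunflower seeds (both tight): parallel constraints — no distinct corner.
So the least-cost plan costs $1.64.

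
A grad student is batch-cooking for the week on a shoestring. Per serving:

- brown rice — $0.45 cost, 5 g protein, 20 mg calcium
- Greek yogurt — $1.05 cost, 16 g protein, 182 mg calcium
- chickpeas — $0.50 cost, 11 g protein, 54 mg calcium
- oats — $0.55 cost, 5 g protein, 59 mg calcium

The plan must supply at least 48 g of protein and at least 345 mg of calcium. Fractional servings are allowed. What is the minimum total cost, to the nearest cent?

$2.52

Compare the cost at each extreme point of the feasible region.
brown rice only: max(48/5, 345/20) = 17.25 servings → $7.76.
Greek yogurt only: max(48/16, 345/182) = 3 servings → $3.15.
chickpeas only: max(48/11, 345/54) = 6.389 servings → $3.19.
oats only: max(48/5, 345/59) = 9.6 servings → $5.28.
brown rice + Greek yogurt with both tight: 5.451 servings and 1.297 servings → $3.81.
brown rice + chickpeas: intersection lies outside the first quadrant.
brown rice + oats with both tight: 5.677 servings and 3.923 servings → $4.71.
Greek yogurt + chickpeas with both tight: 1.057 servings and 2.826 servings → $2.52.
Greek yogurt + oats: the both-tight solution has a negative serving — not a feasible corner.
chickpeas + oats with both tight: 2.921 servings and 3.174 servings → $3.21.
So the least-cost plan costs $2.52.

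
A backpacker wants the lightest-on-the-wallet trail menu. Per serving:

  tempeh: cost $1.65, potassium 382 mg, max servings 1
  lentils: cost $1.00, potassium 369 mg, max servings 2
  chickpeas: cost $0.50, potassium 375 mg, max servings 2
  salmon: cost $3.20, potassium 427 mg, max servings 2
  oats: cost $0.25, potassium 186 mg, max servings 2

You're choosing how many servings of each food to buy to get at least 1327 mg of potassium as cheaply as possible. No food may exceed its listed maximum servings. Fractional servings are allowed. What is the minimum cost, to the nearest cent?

$2.06

Cost per mg of potassium: chickpeas $0.0013, oats $0.0013, lentils $0.0027, tempeh $0.0043, salmon $0.0075.
Take 2 servings of chickpeas: +750.0 mg potassium for $1.00 (total $1.00, still need 577.0 mg).
Take 2 servings of oats: +372.0 mg potassium for $0.50 (total $1.50, still need 205.0 mg).
Take 0.5556 servings of lentils: +205.0 mg potassium for $0.56 (total $2.06, still need 0.0 mg).
Greedy by cheapest-per-mg is optimal for a single linear constraint, so the minimum cost is $2.06.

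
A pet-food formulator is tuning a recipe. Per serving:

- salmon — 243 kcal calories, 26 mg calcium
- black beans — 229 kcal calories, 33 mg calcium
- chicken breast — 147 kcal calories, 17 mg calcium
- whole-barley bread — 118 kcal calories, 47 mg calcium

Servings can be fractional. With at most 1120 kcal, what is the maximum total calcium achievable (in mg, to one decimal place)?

Calcium per kcal: whole-barley bread 0.3983, black beans 0.1441, chicken breast 0.1156, salmon 0.107.
With no serving limits, spend the whole calories allowance on whole-barley bread: 1120 kcal / 118 kcal × 47 mg = 446.1 mg.

446.1 mg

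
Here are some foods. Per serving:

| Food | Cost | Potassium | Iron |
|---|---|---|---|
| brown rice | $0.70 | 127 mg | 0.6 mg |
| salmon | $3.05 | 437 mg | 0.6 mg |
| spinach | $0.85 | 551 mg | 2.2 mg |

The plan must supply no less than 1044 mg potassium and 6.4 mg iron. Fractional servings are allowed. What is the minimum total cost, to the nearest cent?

$2.47

Check every corner: each single food scaled to meet both minima, and each pair solved so both constraints bind.
brown rice only: max(1044/127, 6.4/0.6) = 10.67 servings → $7.47.
salmon only: max(1044/437, 6.4/0.6) = 10.67 servings → $32.53.
spinach only: max(1044/551, 6.4/2.2) = 2.909 servings → $2.47.
brown rice + salmon with both targets exact would need a negative amount; discard.
brown rice + spinach: the both-tight solution has a negative serving — not a feasible corner.
salmon + spinach: intersection lies outside the first quadrant.
So the least-cost plan costs $2.47.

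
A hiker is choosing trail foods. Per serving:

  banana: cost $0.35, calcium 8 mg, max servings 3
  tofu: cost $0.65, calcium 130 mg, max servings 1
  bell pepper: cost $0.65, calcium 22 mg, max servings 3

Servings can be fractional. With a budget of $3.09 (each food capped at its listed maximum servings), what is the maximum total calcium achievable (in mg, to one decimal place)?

207.2 mg

Calcium per dollar: tofu 200, bell pepper 33.85, banana 22.86.
Take 1 serving of tofu: spends $0.65, +130.0 mg calcium (running total 130.0 mg).
Take 3 servings of bell pepper: spends $1.95, +66.0 mg calcium (running total 196.0 mg).
Take 1.4 servings of banana: spends $0.49, +11.2 mg calcium (running total 207.2 mg).
Greedy by best ratio exhausts the cost allowance optimally: 207.2 mg.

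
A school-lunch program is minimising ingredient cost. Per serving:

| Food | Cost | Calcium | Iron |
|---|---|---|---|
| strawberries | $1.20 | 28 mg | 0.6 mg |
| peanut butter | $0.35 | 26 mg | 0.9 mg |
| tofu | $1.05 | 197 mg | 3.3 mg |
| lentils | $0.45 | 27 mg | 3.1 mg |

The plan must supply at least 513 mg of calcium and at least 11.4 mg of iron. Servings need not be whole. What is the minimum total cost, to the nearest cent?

$3.06

A basic optimal solution has at most two foods positive. Try each food alone and each pair with both targets met exactly.
strawberries only: max(513/28, 11.4/0.6) = 19 servings → $22.80.
peanut butter only: max(513/26, 11.4/0.9) = 19.73 servings → $6.91.
tofu only: max(513/197, 11.4/3.3) = 3.455 servings → $3.63.
lentils only: max(513/27, 11.4/3.1) = 19 servings → $8.55.
strawberries + peanut butter with both tight: 17.22 servings and 1.188 servings → $21.08.
strawberries + tofu: intersection lies outside the first quadrant.
strawberries + lentils with both tight: 18.17 servings and 0.1615 servings → $21.87.
peanut butter + tofu with both tight: 6.043 servings and 1.807 servings → $4.01.
peanut butter + lentils: the both-tight solution has a negative serving — not a feasible corner.
tofu + lentils with both tight: 2.459 servings and 1.06 servings → $3.06.
The minimum over all feasible corners is $3.06.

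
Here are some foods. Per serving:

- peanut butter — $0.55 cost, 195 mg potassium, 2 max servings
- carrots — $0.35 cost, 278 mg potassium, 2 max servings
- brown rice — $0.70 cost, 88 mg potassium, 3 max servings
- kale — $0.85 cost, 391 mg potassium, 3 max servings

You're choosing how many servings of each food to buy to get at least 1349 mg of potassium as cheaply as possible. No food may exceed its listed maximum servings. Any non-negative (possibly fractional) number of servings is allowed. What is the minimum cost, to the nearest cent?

$2.42

Cost per mg of potassium: carrots $0.0013, kale $0.0022, peanut butter $0.0028, brown rice $0.0080.
Take 2 servings of carrots: +556.0 mg potassium for $0.70 (total $0.70, still need 793.0 mg).
Take 2.028 servings of kale: +793.0 mg potassium for $1.72 (total $2.42, still need 0.0 mg).
Greedy by cheapest-per-mg is optimal for a single linear constraint, so the minimum cost is $2.42.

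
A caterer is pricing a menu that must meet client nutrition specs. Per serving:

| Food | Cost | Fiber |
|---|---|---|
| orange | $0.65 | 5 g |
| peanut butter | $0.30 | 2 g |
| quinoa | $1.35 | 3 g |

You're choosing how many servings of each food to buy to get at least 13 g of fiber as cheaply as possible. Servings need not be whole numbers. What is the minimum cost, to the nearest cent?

Cost per g of fiber: orange $0.1300, peanut butter $0.1500, quinoa $0.4500.
With no serving limits, use only orange: 13 g / 5 g = 2.6 servings × $0.65 = $1.69.

$1.69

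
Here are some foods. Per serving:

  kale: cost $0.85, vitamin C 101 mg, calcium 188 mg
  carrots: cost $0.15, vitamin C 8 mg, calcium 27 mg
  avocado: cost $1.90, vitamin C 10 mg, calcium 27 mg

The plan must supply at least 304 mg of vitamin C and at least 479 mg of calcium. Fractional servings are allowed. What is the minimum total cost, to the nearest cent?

With two linear requirements the optimum uses one or two foods; enumerate the corners.
kale only: max(304/101, 479/188) = 3.01 servings → $2.56.
carrots only: max(304/8, 479/27) = 38 servings → $5.70.
avocado only: max(304/10, 479/27) = 30.4 servings → $57.76.
kale + carrots with both targets exact would need a negative amount; discard.
kale + avocado with both targets exact would need a negative amount; discard.
carrots + avocado: intersection lies outside the first quadrant.
The minimum over all feasible corners is $2.56.

$2.56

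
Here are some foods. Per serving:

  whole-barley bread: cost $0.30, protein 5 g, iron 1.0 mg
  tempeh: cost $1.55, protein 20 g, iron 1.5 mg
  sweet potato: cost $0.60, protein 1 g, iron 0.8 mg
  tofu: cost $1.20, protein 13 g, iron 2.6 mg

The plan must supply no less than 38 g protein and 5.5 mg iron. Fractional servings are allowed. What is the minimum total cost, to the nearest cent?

For a min-cost LP with two ≥-constraints, a basic feasible solution has at most two positive variables.
whole-barley bread only: max(38/5, 5.5/1.0) = 7.6 servings → $2.28.
tempeh only: max(38/20, 5.5/1.5) = 3.667 servings → $5.68.
sweet potato only: max(38/1, 5.5/0.8) = 38 servings → $22.80.
tofu only: max(38/13, 5.5/2.6) = 2.923 servings → $3.51.
whole-barley bread + tempeh with both tight: 4.24 servings and 0.84 servings → $2.57.
whole-barley bread + sweet potato with both targets exact would need a negative amount; discard.
whole-barley bread + tofu (both tight): parallel constraints — no distinct corner.
tempeh + sweet potato with both tight: 1.717 servings and 3.655 servings → $4.85.
tempeh + tofu with both tight: 0.84 servings and 1.631 servings → $3.26.
sweet potato + tofu: the both-tight solution has a negative serving — not a feasible corner.
Cheapest feasible corner: $2.28.

$2.28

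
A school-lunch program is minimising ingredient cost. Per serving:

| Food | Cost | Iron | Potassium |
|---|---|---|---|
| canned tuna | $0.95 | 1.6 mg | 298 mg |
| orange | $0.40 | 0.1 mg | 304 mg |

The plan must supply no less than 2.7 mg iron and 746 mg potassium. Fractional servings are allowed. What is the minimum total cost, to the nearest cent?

canned tuna only: max(2.7/1.6, 746/298) = 2.503 servings → $2.38.
orange only: max(2.7/0.1, 746/304) = 27 servings → $10.80.
canned tuna + orange with both tight: 1.634 servings and 0.8519 servings → $1.89.
The minimum over all feasible corners is $1.89.

$1.89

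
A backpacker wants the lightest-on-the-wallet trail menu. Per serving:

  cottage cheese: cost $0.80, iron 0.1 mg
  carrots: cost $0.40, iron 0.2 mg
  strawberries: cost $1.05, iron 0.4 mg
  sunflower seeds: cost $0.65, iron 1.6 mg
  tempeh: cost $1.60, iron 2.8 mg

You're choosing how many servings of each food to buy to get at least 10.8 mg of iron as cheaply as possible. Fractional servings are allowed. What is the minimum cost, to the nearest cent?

Cost per mg of iron: sunflower seeds $0.4062, tempeh $0.5714, carrots $2.0000, strawberries $2.6250, cottage cheese $8.0000.
With no serving limits, use only sunflower seeds: 10.8 mg / 1.6 mg = 6.75 servings × $0.65 = $4.39.

$4.39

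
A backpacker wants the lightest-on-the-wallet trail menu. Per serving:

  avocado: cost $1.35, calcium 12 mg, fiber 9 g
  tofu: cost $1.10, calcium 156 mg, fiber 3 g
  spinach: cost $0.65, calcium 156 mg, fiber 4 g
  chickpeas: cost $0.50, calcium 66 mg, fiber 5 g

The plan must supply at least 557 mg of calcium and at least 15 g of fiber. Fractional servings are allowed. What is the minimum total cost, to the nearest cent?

$2.37

avocado only: max(557/12, 15/9) = 46.42 servings → $62.66.
tofu only: max(557/156, 15/3) = 5 servings → $5.50.
spinach only: max(557/156, 15/4) = 3.75 servings → $2.44.
chickpeas only: max(557/66, 15/5) = 8.439 servings → $4.22.
avocado + tofu with both tight: 0.489 servings and 3.533 servings → $4.55.
avocado + spinach with both tight: 0.0826 servings and 3.564 servings → $2.43.
avocado + chickpeas: the both-tight solution has a negative serving — not a feasible corner.
tofu + spinach with both targets exact would need a negative amount; discard.
tofu + chickpeas with both tight: 3.084 servings and 1.149 servings → $3.97.
spinach + chickpeas with both tight: 3.479 servings and 0.2171 servings → $2.37.
The minimum over all feasible corners is $2.37.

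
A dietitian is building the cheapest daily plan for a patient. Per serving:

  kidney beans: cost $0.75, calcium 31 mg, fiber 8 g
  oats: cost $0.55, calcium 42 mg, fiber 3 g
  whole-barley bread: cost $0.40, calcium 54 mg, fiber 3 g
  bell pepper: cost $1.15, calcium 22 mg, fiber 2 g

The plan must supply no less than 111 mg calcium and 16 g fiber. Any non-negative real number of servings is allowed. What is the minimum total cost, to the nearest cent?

$1.64

Check every corner: each single food scaled to meet both minima, and each pair solved so both constraints bind.
kidney beans only: max(111/31, 16/8) = 3.581 servings → $2.69.
oats only: max(111/42, 16/3) = 5.333 servings → $2.93.
whole-barley bread only: max(111/54, 16/3) = 5.333 servings → $2.13.
bell pepper only: max(111/22, 16/2) = 8 servings → $9.20.
kidney beans + oats with both tight: 1.395 servings and 1.613 servings → $1.93.
kidney beans + whole-barley bread with both tight: 1.566 servings and 1.156 servings → $1.64.
kidney beans + bell pepper with both tight: 1.14 servings and 3.439 servings → $4.81.
oats + whole-barley bread with both targets exact would need a negative amount; discard.
oats + bell pepper: intersection lies outside the first quadrant.
whole-barley bread + bell pepper with both targets exact would need a negative amount; discard.
So the least-cost plan costs $1.64.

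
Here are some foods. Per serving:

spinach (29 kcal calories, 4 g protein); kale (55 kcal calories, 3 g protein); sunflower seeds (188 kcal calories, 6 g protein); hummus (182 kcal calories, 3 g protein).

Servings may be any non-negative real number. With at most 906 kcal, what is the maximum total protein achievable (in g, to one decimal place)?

Protein per kcal: spinach 0.1379, kale 0.05455, sunflower seeds 0.03191, hummus 0.01648.
With no serving limits, spend the whole calories allowance on spinach: 906 kcal / 29 kcal × 4 g = 125.0 g.

125.0 g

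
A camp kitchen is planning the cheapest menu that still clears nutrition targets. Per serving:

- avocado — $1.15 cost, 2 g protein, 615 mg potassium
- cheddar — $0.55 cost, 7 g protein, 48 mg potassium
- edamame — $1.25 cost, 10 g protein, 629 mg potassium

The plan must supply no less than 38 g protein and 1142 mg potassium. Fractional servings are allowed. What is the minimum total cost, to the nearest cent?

Compare the cost at each extreme point of the feasible region.
avocado only: max(38/2, 1142/615) = 19 servings → $21.85.
cheddar only: max(38/7, 1142/48) = 23.79 servings → $13.09.
edamame only: max(38/10, 1142/629) = 3.8 servings → $4.75.
avocado + cheddar with both tight: 1.466 servings and 5.01 servings → $4.44.
avocado + edamame: the both-tight solution has a negative serving — not a feasible corner.
cheddar + edamame with both tight: 3.182 servings and 1.573 servings → $3.72.
So the least-cost plan costs $3.72.

$3.72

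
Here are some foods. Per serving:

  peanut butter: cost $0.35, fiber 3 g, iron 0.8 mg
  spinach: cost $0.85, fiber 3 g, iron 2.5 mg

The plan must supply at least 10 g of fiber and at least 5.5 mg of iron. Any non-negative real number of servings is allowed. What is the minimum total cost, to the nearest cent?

$2.00

The cheapest plan sits at a corner of the feasible region — with two constraints it uses at most two foods.
peanut butter only: max(10/3, 5.5/0.8) = 6.875 servings → $2.41.
spinach only: max(10/3, 5.5/2.5) = 3.333 servings → $2.83.
peanut butter + spinach with both tight: 1.667 servings and 1.667 servings → $2.00.
Cheapest feasible corner: $2.00.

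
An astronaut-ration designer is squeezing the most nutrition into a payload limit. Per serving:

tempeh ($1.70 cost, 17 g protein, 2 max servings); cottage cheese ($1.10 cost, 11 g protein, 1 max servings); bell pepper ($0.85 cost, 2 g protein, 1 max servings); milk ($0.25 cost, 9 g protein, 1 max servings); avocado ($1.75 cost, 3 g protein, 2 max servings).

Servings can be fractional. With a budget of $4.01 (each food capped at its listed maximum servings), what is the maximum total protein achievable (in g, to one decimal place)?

Protein per dollar: milk 36, tempeh 10, cottage cheese 10, bell pepper 2.353, avocado 1.714.
Take 1 serving of milk: spends $0.25, +9.0 g protein (running total 9.0 g).
Take 2 servings of tempeh: spends $3.40, +34.0 g protein (running total 43.0 g).
Take 0.3273 servings of cottage cheese: spends $0.36, +3.6 g protein (running total 46.6 g).
Filling greedily by protein-per-dollar is optimal for one linear limit, giving 46.6 g.

46.6 g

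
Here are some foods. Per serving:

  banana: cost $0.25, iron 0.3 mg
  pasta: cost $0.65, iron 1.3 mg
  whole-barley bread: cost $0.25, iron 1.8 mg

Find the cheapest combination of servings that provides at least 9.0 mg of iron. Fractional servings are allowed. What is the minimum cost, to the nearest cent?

Cost per mg of iron: whole-barley bread $0.1389, pasta $0.5000, banana $0.8333.
With no serving limits, use only whole-barley bread: 9.0 mg / 1.8 mg = 5 servings × $0.25 = $1.25.

$1.25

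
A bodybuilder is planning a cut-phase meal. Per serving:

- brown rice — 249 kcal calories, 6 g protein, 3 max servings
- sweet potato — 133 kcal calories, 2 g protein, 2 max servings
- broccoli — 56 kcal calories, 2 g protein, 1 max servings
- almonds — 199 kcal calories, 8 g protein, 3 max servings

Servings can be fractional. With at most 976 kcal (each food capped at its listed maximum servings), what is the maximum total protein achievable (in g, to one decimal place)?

Protein per kcal: almonds 0.0402, broccoli 0.03571, brown rice 0.0241, sweet potato 0.01504.
Take 3 servings of almonds: uses 597 kcal, +24.0 g protein (running total 24.0 g).
Take 1 serving of broccoli: uses 56 kcal, +2.0 g protein (running total 26.0 g).
Take 1.297 servings of brown rice: uses 323 kcal, +7.8 g protein (running total 33.8 g).
Greedy by best ratio exhausts the calories allowance optimally: 33.8 g.

33.8 g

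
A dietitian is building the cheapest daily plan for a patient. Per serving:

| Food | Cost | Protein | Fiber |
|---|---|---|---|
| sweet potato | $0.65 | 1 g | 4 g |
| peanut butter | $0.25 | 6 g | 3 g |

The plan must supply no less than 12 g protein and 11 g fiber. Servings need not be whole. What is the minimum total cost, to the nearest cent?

$0.92

An LP optimum is at a vertex; with two nutrient constraints at most two foods are used. Check each candidate.
sweet potato only: max(12/1, 11/4) = 12 servings → $7.80.
peanut butter only: max(12/6, 11/3) = 3.667 servings → $0.92.
sweet potato + peanut butter with both tight: 1.429 servings and 1.762 servings → $1.37.
Cheapest feasible corner: $0.92.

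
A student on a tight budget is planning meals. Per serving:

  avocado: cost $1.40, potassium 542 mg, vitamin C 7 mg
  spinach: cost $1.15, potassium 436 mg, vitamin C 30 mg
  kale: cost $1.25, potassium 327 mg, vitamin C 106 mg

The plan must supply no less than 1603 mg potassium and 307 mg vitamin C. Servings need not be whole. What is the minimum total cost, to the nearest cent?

$5.14

This is a tiny linear program; its minimum lies at a vertex of the feasible set. List the vertices and price them.
avocado only: max(1603/542, 307/7) = 43.86 servings → $61.40.
spinach only: max(1603/436, 307/30) = 10.23 servings → $11.77.
kale only: max(1603/327, 307/106) = 4.902 servings → $6.13.
avocado + spinach: the both-tight solution has a negative serving — not a feasible corner.
avocado + kale with both tight: 1.26 servings and 2.813 servings → $5.28.
spinach + kale with both tight: 1.91 servings and 2.356 servings → $5.14.
So the least-cost plan costs $5.14.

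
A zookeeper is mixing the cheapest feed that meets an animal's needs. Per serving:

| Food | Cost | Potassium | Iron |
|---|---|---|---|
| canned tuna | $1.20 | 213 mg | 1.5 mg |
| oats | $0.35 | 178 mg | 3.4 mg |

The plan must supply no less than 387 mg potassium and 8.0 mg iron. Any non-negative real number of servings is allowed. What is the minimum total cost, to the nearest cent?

At the optimum either one food covers both requirements or two foods hit both targets exactly; no other combination can be cheaper.
canned tuna only: max(387/213, 8.0/1.5) = 5.333 servings → $6.40.
oats only: max(387/178, 8.0/3.4) = 2.353 servings → $0.82.
canned tuna + oats with both targets exact would need a negative amount; discard.
Cheapest feasible corner: $0.82.

$0.82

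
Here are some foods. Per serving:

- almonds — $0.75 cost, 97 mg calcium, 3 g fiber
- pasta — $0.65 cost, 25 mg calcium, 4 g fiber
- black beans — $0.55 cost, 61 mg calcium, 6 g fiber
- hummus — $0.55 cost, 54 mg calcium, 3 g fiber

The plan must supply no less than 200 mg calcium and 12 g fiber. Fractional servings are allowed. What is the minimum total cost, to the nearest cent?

almonds only: max(200/97, 12/3) = 4 servings → $3.00.
pasta only: max(200/25, 12/4) = 8 servings → $5.20.
black beans only: max(200/61, 12/6) = 3.279 servings → $1.80.
hummus only: max(200/54, 12/3) = 4 servings → $2.20.
almonds + pasta with both tight: 1.597 servings and 1.802 servings → $2.37.
almonds + black beans with both tight: 1.173 servings and 1.414 servings → $1.66.
almonds + hummus with both targets exact would need a negative amount; discard.
pasta + black beans: the both-tight solution has a negative serving — not a feasible corner.
pasta + hummus with both tight: 0.3404 servings and 3.546 servings → $2.17.
black beans + hummus with both tight: 0.3404 servings and 3.319 servings → $2.01.
So the least-cost plan costs $1.66.

$1.66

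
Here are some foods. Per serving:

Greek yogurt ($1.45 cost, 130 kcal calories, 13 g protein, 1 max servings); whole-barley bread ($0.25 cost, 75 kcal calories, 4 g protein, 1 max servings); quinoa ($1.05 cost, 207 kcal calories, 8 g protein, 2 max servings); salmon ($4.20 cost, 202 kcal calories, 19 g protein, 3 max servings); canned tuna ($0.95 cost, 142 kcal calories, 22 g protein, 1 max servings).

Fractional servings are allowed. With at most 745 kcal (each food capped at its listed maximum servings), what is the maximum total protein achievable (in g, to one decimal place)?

79.5 g

Protein per kcal: canned tuna 0.1549, Greek yogurt 0.1, salmon 0.09406, whole-barley bread 0.05333, quinoa 0.03865.
Take 1 serving of canned tuna: uses 142 kcal, +22.0 g protein (running total 22.0 g).
Take 1 serving of Greek yogurt: uses 130 kcal, +13.0 g protein (running total 35.0 g).
Take 2.342 servings of salmon: uses 473 kcal, +44.5 g protein (running total 79.5 g).
Filling greedily by protein-per-kcal is optimal for one linear limit, giving 79.5 g.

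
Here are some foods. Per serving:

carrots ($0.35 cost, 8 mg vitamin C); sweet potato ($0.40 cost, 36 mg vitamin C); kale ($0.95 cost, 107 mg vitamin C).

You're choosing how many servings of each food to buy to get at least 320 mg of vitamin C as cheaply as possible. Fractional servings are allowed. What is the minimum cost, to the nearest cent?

Cost per mg of vitamin C: kale $0.0089, sweet potato $0.0111, carrots $0.0437.
With no serving limits, use only kale: 320 mg / 107 mg = 2.991 servings × $0.95 = $2.84.

$2.84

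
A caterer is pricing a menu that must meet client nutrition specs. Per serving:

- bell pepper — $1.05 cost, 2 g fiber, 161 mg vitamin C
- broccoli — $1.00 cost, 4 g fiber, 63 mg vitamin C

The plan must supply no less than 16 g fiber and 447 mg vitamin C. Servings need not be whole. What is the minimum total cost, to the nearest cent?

$4.83

For a min-cost LP with two ≥-constraints, a basic feasible solution has at most two positive variables.
bell pepper only: max(16/2, 447/161) = 8 servings → $8.40.
broccoli only: max(16/4, 447/63) = 7.095 servings → $7.10.
bell pepper + broccoli with both tight: 1.506 servings and 3.247 servings → $4.83.
So the least-cost plan costs $4.83.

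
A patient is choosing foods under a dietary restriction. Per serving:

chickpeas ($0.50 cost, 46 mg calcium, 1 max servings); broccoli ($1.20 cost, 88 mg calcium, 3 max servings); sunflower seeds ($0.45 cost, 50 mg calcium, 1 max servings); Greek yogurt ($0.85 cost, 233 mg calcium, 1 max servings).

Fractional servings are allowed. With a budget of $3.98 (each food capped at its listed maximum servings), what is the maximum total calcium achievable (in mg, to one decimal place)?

488.9 mg

Calcium per dollar: Greek yogurt 274.1, sunflower seeds 111.1, chickpeas 92, broccoli 73.33.
Take 1 serving of Greek yogurt: spends $0.85, +233.0 mg calcium (running total 233.0 mg).
Take 1 serving of sunflower seeds: spends $0.45, +50.0 mg calcium (running total 283.0 mg).
Take 1 serving of chickpeas: spends $0.50, +46.0 mg calcium (running total 329.0 mg).
Take 1.817 servings of broccoli: spends $2.18, +159.9 mg calcium (running total 488.9 mg).
Greedy by best ratio exhausts the cost allowance optimally: 488.9 mg.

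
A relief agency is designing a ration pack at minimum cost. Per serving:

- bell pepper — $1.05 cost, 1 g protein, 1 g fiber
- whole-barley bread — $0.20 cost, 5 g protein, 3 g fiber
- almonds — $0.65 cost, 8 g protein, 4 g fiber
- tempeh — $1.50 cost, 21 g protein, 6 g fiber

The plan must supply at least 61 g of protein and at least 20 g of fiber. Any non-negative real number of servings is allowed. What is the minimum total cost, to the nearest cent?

$2.44

For a min-cost LP with two ≥-constraints, a basic feasible solution has at most two positive variables.
bell pepper only: max(61/1, 20/1) = 61 servings → $64.05.
whole-barley bread only: max(61/5, 20/3) = 12.2 servings → $2.44.
almonds only: max(61/8, 20/4) = 7.625 servings → $4.96.
tempeh only: max(61/21, 20/6) = 3.333 servings → $5.00.
bell pepper + whole-barley bread: the both-tight solution has a negative serving — not a feasible corner.
bell pepper + almonds: the both-tight solution has a negative serving — not a feasible corner.
bell pepper + tempeh with both tight: 3.6 servings and 2.733 servings → $7.88.
whole-barley bread + almonds with both targets exact would need a negative amount; discard.
whole-barley bread + tempeh with both tight: 1.636 servings and 2.515 servings → $4.10.
almonds + tempeh with both tight: 1.5 servings and 2.333 servings → $4.47.
So the least-cost plan costs $2.44.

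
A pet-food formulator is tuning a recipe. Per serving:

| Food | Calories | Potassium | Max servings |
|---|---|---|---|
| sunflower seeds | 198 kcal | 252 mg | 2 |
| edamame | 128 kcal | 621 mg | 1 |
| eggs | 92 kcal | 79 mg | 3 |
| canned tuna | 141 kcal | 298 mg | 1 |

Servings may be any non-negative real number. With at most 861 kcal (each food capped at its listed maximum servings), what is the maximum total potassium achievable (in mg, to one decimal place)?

Potassium per kcal: edamame 4.852, canned tuna 2.113, sunflower seeds 1.273, eggs 0.8587.
Take 1 serving of edamame: uses 128 kcal, +621.0 mg potassium (running total 621.0 mg).
Take 1 serving of canned tuna: uses 141 kcal, +298.0 mg potassium (running total 919.0 mg).
Take 2 servings of sunflower seeds: uses 396 kcal, +504.0 mg potassium (running total 1423.0 mg).
Take 2.13 servings of eggs: uses 196 kcal, +168.3 mg potassium (running total 1591.3 mg).
Filling greedily by potassium-per-kcal is optimal for one linear limit, giving 1591.3 mg.

1591.3 mg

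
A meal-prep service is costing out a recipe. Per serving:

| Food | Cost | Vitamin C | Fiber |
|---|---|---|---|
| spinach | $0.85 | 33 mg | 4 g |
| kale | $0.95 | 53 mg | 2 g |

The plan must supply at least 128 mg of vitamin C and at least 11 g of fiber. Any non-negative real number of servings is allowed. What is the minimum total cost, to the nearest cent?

spinach only: max(128/33, 11/4) = 3.879 servings → $3.30.
kale only: max(128/53, 11/2) = 5.5 servings → $5.22.
spinach + kale with both tight: 2.24 servings and 1.021 servings → $2.87.
The minimum over all feasible corners is $2.87.

$2.87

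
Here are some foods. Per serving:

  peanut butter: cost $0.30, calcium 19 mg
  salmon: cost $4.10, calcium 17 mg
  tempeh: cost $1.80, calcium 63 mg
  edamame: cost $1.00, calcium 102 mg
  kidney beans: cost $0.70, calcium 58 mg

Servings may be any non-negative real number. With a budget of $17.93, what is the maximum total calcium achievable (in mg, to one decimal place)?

Calcium per dollar: edamame 102, kidney beans 82.86, peanut butter 63.33, tempeh 35, salmon 4.146.
With no serving limits, spend the whole cost allowance on edamame: $17.93 / $1.00 × 102 mg = 1828.9 mg.

1828.9 mg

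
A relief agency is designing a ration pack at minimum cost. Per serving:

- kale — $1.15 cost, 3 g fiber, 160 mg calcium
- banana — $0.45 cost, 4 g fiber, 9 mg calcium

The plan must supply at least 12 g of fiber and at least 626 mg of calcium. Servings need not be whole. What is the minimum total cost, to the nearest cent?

$4.53

For a min-cost LP with two ≥-constraints, a basic feasible solution has at most two positive variables.
kale only: max(12/3, 626/160) = 4 servings → $4.60.
banana only: max(12/4, 626/9) = 69.56 servings → $31.30.
kale + banana with both tight: 3.909 servings and 0.06852 servings → $4.53.
The minimum over all feasible corners is $4.53.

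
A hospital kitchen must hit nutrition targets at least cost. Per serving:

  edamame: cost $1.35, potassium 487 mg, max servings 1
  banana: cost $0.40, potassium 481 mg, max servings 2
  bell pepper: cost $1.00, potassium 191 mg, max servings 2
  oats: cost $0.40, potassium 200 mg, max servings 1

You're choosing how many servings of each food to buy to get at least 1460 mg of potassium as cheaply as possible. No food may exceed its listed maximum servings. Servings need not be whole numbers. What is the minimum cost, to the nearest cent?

$2.03

Cost per mg of potassium: banana $0.0008, oats $0.0020, edamame $0.0028, bell pepper $0.0052.
Take 2 servings of banana: +962.0 mg potassium for $0.80 (total $0.80, still need 498.0 mg).
Take 1 serving of oats: +200.0 mg potassium for $0.40 (total $1.20, still need 298.0 mg).
Take 0.6119 servings of edamame: +298.0 mg potassium for $0.83 (total $2.03, still need 0.0 mg).
Greedy by cheapest-per-mg is optimal for a single linear constraint, so the minimum cost is $2.03.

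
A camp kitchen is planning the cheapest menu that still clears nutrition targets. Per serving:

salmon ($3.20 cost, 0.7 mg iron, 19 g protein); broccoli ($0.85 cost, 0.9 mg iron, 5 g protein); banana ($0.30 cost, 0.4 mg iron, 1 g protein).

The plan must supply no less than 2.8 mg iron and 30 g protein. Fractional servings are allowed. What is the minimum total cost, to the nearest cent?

$5.07

At the optimum either one food covers both requirements or two foods hit both targets exactly; no other combination can be cheaper.
salmon only: max(2.8/0.7, 30/19) = 4 servings → $12.80.
broccoli only: max(2.8/0.9, 30/5) = 6 servings → $5.10.
banana only: max(2.8/0.4, 30/1) = 30 servings → $9.00.
salmon + broccoli with both tight: 0.9559 servings and 2.368 servings → $5.07.
salmon + banana with both tight: 1.333 servings and 4.667 servings → $5.67.
broccoli + banana: intersection lies outside the first quadrant.
The minimum over all feasible corners is $5.07.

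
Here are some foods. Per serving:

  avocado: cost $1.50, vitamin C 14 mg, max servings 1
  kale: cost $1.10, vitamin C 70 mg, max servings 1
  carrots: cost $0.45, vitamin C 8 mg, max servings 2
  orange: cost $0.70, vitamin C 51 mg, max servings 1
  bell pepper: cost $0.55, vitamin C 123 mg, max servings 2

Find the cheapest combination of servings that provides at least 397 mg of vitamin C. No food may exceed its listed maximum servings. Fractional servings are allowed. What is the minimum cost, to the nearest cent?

Cost per mg of vitamin C: bell pepper $0.0045, orange $0.0137, kale $0.0157, carrots $0.0563, avocado $0.1071.
Take 2 servings of bell pepper: +246.0 mg vitamin C for $1.10 (total $1.10, still need 151.0 mg).
Take 1 serving of orange: +51.0 mg vitamin C for $0.70 (total $1.80, still need 100.0 mg).
Take 1 serving of kale: +70.0 mg vitamin C for $1.10 (total $2.90, still need 30.0 mg).
Take 2 servings of carrots: +16.0 mg vitamin C for $0.90 (total $3.80, still need 14.0 mg).
Take 1 serving of avocado: +14.0 mg vitamin C for $1.50 (total $5.30, still need 0.0 mg).
Greedy by cheapest-per-mg is optimal for a single linear constraint, so the minimum cost is $5.30.

$5.30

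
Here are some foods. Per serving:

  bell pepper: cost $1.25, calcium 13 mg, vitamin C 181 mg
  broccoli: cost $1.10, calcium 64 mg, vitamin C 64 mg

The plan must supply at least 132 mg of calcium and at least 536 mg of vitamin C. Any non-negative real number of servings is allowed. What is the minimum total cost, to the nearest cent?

An LP optimum is at a vertex; with two nutrient constraints at most two foods are used. Check each candidate.
bell pepper only: max(132/13, 536/181) = 10.15 servings → $12.69.
broccoli only: max(132/64, 536/64) = 8.375 servings → $9.21.
bell pepper + broccoli with both tight: 2.405 servings and 1.574 servings → $4.74.
The minimum over all feasible corners is $4.74.

$4.74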